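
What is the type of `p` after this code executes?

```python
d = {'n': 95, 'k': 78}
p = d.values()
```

.values() returns a dict_values view object

dict_values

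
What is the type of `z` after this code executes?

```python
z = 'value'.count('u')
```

str.count() returns int

int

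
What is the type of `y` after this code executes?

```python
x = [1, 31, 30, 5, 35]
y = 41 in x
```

'in' operator returns bool

bool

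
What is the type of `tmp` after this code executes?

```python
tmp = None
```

None has type NoneType

NoneType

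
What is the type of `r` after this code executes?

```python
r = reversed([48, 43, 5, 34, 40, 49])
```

reversed() on a list returns a list_reverseiterator

list_reverseiterator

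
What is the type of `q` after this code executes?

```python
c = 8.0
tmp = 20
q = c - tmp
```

float - int returns float (8.0 - 20 = -12.0)

float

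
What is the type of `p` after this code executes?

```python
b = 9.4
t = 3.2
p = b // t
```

float // float returns float (floor division preserves float type)

float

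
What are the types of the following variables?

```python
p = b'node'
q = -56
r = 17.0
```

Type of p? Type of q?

p is bytes; q is int

bytes, int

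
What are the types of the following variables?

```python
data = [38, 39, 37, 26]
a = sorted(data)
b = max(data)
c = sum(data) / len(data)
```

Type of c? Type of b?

int / int returns float; max of ints returns int

float, int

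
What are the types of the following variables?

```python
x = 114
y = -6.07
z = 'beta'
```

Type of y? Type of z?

y is float; z is str

float, str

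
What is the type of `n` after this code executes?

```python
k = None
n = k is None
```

'is' comparison returns bool

bool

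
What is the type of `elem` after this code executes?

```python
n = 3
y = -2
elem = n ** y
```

int ** negative int returns float

float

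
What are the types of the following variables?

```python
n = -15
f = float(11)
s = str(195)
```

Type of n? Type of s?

n is int; s is str

int, str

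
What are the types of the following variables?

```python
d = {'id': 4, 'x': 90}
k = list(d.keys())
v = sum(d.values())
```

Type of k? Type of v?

list(...) returns list; sum of int values returns int

list, int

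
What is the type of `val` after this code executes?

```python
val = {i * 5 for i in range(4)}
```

A set comprehension {expr for x in iterable} produces a set

set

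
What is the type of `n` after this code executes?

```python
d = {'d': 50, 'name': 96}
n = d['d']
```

Accessing dict[str, int] with key 'd' returns int value 50

int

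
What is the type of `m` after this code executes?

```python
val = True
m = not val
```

'not' always returns bool

bool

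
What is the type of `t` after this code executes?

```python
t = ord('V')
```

ord() returns int (Unicode code point)

int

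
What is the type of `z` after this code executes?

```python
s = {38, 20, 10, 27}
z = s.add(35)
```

set.add() returns None (mutates in place)

NoneType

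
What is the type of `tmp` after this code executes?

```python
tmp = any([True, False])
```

any() returns bool

bool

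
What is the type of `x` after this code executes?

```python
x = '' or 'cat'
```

'or' returns first truthy value ('cat', which is str)

str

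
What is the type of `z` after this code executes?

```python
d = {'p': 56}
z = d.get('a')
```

dict.get() returns None when key 'a' is not found and no default given

NoneType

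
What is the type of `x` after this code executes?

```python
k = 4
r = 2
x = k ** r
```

int ** positive int returns int (4 ** 2 = 16)

int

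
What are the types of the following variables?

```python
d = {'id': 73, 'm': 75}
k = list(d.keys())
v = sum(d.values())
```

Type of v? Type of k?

sum of int values returns int; list(...) returns list

int, list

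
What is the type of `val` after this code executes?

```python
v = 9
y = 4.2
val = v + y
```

int + float returns float (9 + 4.2 = 13.2)

float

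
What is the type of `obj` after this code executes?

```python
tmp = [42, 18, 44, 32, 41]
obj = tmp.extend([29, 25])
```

list.extend() returns None

NoneType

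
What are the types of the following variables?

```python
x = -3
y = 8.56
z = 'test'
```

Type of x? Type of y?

x is int; y is float

int, float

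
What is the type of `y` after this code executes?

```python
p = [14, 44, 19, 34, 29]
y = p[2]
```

Indexing a list of ints returns int (p[2] = 19)

int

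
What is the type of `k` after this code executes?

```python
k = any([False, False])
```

any() returns bool

bool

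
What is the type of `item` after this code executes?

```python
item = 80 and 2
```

'and' returns the last value when all truthy (2, which is int)

int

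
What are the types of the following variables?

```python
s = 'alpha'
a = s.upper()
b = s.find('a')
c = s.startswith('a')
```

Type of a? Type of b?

str.upper() returns str; str.find() returns int

str, int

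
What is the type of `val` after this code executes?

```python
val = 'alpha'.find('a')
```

str.find() returns int (index, or -1)

int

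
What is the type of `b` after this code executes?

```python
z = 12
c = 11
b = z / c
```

int / int always returns float in Python 3 (12 / 11 = 1.09091)

float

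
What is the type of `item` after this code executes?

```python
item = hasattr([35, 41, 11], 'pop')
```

hasattr() returns bool

bool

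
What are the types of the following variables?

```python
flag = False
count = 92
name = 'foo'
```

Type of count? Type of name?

count is int; name is str

int, str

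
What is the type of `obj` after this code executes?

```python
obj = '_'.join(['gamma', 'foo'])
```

str.join() returns str

str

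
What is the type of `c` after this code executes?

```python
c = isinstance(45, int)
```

isinstance() returns bool

bool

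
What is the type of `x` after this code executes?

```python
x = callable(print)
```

callable() returns bool

bool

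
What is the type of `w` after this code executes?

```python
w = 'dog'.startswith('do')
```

str.startswith() returns bool

bool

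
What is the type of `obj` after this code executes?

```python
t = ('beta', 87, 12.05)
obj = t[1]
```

Index 1 of tuple is 87 which is int

int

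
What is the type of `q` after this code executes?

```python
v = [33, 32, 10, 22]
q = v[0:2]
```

Slicing a list always returns a list

list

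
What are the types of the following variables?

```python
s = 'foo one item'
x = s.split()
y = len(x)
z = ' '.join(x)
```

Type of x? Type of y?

str.split() returns list; len() returns int

list, int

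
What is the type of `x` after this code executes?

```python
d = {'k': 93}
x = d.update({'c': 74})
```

dict.update() returns None

NoneType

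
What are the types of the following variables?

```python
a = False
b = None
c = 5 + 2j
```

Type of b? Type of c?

b is NoneType; c is complex

NoneType, complex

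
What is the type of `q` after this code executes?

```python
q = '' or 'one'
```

'or' returns first truthy value ('one', which is str)

str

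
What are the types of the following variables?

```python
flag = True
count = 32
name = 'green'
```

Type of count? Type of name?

count is int; name is str

int, str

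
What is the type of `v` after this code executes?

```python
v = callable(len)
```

callable() returns bool

bool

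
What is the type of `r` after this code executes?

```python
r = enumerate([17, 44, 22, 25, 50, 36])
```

enumerate() returns an enumerate iterator object

enumerate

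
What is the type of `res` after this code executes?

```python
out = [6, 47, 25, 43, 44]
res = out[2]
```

Indexing a list of ints returns int (out[2] = 25)

int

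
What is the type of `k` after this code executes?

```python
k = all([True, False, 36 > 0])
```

all() returns bool

bool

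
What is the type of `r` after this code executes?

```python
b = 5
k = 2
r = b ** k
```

int ** positive int returns int (5 ** 2 = 25)

int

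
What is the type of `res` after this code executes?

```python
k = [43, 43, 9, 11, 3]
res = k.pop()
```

list.pop() returns the popped element (int here)

int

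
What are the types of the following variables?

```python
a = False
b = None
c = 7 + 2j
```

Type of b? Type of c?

b is NoneType; c is complex

NoneType, complex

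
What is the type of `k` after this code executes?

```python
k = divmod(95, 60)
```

divmod() returns a tuple (quotient, remainder)

tuple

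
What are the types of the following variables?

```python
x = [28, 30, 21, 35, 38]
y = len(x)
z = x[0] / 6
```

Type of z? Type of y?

int / int returns float; len() returns int

float, int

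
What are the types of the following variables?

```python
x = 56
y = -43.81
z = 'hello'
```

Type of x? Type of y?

x is int; y is float

int, float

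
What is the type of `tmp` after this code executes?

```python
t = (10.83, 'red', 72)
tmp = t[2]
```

Index 2 of tuple is 72 which is int

int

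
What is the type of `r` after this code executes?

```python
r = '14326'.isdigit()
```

str.isdigit() returns bool

bool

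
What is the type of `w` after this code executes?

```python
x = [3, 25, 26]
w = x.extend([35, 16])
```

list.extend() returns None

NoneType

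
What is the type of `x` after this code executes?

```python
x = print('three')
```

print() returns None

NoneType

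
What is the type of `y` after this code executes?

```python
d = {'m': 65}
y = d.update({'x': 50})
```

dict.update() returns None

NoneType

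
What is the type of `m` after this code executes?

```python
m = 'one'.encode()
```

str.encode() returns bytes

bytes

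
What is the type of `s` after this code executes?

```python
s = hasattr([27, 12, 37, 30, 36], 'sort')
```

hasattr() returns bool

bool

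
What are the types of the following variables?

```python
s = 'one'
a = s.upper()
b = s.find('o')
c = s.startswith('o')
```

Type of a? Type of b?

str.upper() returns str; str.find() returns int

str, int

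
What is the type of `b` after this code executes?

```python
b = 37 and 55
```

'and' returns the last value when all truthy (55, which is int)

int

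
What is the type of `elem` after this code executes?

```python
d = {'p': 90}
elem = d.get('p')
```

dict.get() returns the value (int) when key is found

int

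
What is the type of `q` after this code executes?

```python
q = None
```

None has type NoneType

NoneType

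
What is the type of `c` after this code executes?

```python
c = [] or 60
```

'or' returns first truthy value (60, which is int)

int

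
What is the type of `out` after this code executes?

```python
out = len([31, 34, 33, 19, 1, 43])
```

len() always returns int

int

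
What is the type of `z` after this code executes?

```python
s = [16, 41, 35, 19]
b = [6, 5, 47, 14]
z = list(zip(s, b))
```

list(zip(...)) returns a list of tuples

list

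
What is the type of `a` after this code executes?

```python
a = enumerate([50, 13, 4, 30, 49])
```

enumerate() returns an enumerate iterator object

enumerate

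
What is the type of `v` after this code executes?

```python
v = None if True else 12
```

Ternary: condition is True, if branch (None) taken → NoneType

NoneType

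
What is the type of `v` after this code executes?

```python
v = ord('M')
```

ord() returns int (Unicode code point)

int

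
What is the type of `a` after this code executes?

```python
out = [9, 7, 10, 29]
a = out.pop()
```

list.pop() returns the popped element (int here)

int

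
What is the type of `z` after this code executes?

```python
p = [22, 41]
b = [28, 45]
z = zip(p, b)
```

zip() returns a zip iterator object

zip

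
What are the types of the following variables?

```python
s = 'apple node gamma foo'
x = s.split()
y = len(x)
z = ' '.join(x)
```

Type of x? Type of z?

str.split() returns list; str.join() returns str

list, str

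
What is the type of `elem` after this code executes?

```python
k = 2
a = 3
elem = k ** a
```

int ** positive int returns int (2 ** 3 = 8)

int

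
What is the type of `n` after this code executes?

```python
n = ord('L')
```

ord() returns int (Unicode code point)

int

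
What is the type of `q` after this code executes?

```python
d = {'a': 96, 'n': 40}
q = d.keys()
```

.keys() returns a dict_keys view object

dict_keys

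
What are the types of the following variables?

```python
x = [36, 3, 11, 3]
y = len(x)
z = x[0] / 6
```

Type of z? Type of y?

int / int returns float; len() returns int

float, int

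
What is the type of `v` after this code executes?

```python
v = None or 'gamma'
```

'or' with None returns the other value ('gamma', str)

str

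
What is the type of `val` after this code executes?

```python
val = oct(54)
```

oct() returns str representation

str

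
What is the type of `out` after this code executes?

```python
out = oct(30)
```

oct() returns str representation

str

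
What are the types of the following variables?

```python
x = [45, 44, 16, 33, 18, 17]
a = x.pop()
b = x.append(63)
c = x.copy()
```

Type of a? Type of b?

list.pop() returns the element (int); list.append() returns None

int, NoneType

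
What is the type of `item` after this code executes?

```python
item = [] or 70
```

'or' returns first truthy value (70, which is int)

int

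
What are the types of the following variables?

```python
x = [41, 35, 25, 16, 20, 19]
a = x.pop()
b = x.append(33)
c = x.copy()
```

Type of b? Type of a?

list.append() returns None; list.pop() returns the element (int)

NoneType, int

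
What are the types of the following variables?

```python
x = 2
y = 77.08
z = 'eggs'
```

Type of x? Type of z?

x is int; z is str

int, str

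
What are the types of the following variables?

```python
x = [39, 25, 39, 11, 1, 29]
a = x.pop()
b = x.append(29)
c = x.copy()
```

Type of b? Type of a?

list.append() returns None; list.pop() returns the element (int)

NoneType, int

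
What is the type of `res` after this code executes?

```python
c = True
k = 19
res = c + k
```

bool + int returns int (True is 1, so 1 + 19 = 20)

int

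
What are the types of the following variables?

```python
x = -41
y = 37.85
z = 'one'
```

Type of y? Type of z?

y is float; z is str

float, str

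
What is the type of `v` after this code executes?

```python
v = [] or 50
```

'or' returns first truthy value (50, which is int)

int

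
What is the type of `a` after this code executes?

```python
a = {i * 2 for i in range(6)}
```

A set comprehension {expr for x in iterable} produces a set

set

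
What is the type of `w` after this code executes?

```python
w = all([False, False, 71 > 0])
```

all() returns bool

bool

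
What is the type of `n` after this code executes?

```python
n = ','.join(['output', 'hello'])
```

str.join() returns str

str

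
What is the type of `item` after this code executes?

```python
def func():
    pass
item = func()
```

A function with no return statement returns None

NoneType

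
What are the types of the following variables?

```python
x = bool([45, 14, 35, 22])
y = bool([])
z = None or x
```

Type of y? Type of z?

bool() returns bool; None or <bool> returns the bool

bool, bool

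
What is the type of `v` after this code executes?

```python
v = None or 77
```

'or' with None returns the other value (77, int)

int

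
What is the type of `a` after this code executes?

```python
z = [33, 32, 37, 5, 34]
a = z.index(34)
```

list.index() returns int

int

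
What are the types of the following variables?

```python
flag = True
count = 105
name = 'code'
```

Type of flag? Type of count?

flag is bool; count is int

bool, int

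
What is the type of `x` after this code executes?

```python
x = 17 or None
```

'or' returns first truthy value (17, int)

int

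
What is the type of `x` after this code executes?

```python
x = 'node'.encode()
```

str.encode() returns bytes

bytes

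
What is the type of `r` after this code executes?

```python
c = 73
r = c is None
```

'is' comparison returns bool

bool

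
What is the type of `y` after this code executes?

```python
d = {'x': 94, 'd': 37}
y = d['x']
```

Accessing dict[str, int] with key 'x' returns int value 94

int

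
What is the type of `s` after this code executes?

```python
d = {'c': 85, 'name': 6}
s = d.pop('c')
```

dict.pop() returns the value (int)

int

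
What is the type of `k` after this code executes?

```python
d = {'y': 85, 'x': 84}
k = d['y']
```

Accessing dict[str, int] with key 'y' returns int value 85

int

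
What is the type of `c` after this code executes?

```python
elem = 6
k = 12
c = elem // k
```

int // int returns int (6 // 12 = 0)

int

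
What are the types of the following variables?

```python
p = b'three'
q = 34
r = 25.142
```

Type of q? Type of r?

q is int; r is float

int, float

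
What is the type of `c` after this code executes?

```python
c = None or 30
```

'or' with None returns the other value (30, int)

int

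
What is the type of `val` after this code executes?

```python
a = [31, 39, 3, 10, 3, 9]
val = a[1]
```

Indexing a list of ints returns int (a[1] = 39)

int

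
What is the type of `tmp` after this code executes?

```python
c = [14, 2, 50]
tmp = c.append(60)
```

list.append() returns None (mutates in place)

NoneType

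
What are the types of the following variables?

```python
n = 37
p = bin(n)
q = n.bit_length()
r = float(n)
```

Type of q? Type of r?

int.bit_length() returns int; float() returns float

int, float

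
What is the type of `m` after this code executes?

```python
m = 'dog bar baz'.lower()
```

str.lower() returns str

str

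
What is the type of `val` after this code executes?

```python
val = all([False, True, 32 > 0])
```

all() returns bool

bool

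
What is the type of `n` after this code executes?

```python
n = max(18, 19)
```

max() of ints returns int

int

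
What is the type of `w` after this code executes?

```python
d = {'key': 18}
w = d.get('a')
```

dict.get() returns None when key 'a' is not found and no default given

NoneType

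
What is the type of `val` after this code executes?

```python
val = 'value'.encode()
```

str.encode() returns bytes

bytes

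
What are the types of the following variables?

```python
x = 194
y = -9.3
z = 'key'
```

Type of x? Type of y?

x is int; y is float

int, float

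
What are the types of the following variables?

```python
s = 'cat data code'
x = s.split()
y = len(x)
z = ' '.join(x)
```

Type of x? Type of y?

str.split() returns list; len() returns int

list, int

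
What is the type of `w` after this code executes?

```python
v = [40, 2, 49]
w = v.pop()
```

list.pop() returns the popped element (int here)

int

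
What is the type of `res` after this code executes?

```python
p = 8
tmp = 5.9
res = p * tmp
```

int * float returns float (8 * 5.9 = 47.2)

float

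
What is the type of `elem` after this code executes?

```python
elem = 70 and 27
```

'and' returns the last value when all truthy (27, which is int)

int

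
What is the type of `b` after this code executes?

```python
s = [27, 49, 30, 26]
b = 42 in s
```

'in' operator returns bool

bool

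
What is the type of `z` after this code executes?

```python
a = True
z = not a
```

'not' always returns bool

bool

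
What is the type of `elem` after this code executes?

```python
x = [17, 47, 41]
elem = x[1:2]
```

Slicing a list always returns a list

list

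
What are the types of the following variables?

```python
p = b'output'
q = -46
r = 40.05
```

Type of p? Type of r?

p is bytes; r is float

bytes, float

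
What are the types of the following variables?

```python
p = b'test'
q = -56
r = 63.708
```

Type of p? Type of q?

p is bytes; q is int

bytes, int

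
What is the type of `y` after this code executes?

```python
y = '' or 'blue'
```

'or' returns first truthy value ('blue', which is str)

str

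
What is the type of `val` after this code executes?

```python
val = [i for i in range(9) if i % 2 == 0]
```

A list comprehension [...] produces a list

list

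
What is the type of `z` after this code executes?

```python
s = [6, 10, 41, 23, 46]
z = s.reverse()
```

list.reverse() returns None

NoneType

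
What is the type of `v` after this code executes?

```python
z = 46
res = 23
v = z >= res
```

Comparison operators return bool

bool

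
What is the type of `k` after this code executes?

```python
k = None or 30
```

'or' with None returns the other value (30, int)

int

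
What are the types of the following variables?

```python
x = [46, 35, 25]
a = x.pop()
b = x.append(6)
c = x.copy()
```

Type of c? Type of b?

list.copy() returns list; list.append() returns None

list, NoneType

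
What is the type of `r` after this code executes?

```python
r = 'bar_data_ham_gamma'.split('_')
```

str.split() returns list

list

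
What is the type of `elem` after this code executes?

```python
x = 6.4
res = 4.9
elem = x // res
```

float // float returns float (floor division preserves float type)

float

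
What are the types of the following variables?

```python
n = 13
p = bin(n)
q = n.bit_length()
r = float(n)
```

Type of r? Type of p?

float() returns float; bin() returns str

float, str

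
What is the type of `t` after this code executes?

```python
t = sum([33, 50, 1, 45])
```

sum() of ints returns int

int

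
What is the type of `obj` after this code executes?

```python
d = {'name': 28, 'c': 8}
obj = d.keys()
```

.keys() returns a dict_keys view object

dict_keys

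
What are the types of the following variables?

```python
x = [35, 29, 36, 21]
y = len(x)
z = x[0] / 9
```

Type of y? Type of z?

len() returns int; int / int returns float

int, float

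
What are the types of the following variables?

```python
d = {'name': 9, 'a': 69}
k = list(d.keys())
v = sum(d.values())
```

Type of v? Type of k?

sum of int values returns int; list(...) returns list

int, list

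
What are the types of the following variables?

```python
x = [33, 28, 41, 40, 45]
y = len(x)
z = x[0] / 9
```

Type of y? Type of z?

len() returns int; int / int returns float

int, float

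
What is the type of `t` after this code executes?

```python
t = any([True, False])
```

any() returns bool

bool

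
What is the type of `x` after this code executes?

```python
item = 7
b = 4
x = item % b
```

int % int returns int (7 % 4 = 3)

int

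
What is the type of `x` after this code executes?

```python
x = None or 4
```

'or' with None returns the other value (4, int)

int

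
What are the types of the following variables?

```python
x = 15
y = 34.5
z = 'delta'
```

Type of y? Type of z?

y is float; z is str

float, str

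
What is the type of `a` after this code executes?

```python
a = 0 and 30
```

'and' returns the first falsy value (0, which is int)

int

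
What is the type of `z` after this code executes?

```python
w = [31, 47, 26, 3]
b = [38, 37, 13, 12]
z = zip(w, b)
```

zip() returns a zip iterator object

zip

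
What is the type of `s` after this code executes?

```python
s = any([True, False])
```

any() returns bool

bool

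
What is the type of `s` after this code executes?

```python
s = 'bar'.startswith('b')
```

str.startswith() returns bool

bool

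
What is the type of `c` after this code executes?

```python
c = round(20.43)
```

round() with no ndigits arg returns int

int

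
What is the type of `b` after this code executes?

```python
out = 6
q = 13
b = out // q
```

int // int returns int (6 // 13 = 0)

int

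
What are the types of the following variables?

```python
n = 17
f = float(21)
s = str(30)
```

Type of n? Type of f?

n is int; f is float

int, float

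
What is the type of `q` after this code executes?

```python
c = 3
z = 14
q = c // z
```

int // int returns int (3 // 14 = 0)

int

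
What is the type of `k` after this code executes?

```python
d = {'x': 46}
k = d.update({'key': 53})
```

dict.update() returns None

NoneType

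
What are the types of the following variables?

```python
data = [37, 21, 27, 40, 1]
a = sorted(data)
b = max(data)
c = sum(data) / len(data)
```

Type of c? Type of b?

int / int returns float; max of ints returns int

float, int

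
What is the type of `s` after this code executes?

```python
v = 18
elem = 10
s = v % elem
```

int % int returns int (18 % 10 = 8)

int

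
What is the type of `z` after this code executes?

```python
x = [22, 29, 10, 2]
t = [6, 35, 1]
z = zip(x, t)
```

zip() returns a zip iterator object

zip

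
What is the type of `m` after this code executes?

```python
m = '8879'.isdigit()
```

str.isdigit() returns bool

bool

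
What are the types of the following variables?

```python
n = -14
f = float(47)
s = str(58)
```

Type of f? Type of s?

f is float; s is str

float, str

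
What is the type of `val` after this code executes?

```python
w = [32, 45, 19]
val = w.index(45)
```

list.index() returns int

int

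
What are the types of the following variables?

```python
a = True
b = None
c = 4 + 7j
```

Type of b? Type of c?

b is NoneType; c is complex

NoneType, complex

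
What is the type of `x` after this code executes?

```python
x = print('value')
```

print() returns None

NoneType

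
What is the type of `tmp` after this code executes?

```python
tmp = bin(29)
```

bin() returns str representation

str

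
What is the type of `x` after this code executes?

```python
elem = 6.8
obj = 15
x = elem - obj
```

float - int returns float (6.8 - 15 = -8.2)

float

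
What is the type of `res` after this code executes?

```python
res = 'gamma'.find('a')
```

str.find() returns int (index, or -1)

int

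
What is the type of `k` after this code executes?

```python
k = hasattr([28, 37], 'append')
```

hasattr() returns bool

bool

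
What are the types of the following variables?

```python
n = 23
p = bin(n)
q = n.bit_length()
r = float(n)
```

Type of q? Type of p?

int.bit_length() returns int; bin() returns str

int, str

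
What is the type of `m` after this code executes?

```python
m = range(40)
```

range() returns a range object

range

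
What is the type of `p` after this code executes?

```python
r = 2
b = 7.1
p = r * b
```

int * float returns float (2 * 7.1 = 14.2)

float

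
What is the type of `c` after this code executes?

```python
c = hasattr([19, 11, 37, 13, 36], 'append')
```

hasattr() returns bool

bool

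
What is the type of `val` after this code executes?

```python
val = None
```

None has type NoneType

NoneType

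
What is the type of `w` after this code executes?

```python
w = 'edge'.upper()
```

str.upper() returns str

str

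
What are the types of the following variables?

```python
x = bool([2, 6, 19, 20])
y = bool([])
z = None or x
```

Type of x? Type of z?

bool() returns bool; None or <bool> returns the bool

bool, bool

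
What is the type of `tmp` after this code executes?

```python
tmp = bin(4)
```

bin() returns str representation

str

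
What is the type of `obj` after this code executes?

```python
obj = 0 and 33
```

'and' returns the first falsy value (0, which is int)

int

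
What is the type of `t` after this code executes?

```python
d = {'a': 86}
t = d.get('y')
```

dict.get() returns None when key 'y' is not found and no default given

NoneType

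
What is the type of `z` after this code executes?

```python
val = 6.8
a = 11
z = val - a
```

float - int returns float (6.8 - 11 = -4.2)

float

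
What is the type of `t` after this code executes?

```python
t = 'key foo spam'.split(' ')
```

str.split() returns list

list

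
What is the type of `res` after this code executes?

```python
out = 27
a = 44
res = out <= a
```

Comparison operators return bool

bool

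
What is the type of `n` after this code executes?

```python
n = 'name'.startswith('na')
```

str.startswith() returns bool

bool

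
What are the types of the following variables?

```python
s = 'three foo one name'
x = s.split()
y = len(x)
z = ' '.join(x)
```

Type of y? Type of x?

len() returns int; str.split() returns list

int, list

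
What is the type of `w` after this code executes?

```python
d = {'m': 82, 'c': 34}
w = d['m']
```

Accessing dict[str, int] with key 'm' returns int value 82

int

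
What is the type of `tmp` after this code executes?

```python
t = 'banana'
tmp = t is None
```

'is' comparison returns bool

bool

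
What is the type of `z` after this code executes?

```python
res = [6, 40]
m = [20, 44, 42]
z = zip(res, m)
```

zip() returns a zip iterator object

zip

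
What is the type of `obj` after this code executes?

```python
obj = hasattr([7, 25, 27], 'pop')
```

hasattr() returns bool

bool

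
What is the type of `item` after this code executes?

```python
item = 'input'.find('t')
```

str.find() returns int (index, or -1)

int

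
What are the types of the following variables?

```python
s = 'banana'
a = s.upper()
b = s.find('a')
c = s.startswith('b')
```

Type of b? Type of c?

str.find() returns int; str.startswith() returns bool

int, bool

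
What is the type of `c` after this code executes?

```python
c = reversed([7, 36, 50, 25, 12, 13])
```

reversed() on a list returns a list_reverseiterator

list_reverseiterator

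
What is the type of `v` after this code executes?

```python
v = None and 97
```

'and' returns first falsy value (None)

NoneType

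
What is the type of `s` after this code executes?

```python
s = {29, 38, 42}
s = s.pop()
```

Popping from a set of ints returns int

int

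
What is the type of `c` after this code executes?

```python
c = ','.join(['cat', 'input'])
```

str.join() returns str

str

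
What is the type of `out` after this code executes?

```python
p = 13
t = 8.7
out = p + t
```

int + float returns float (13 + 8.7 = 21.7)

float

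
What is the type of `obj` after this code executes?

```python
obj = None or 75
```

'or' with None returns the other value (75, int)

int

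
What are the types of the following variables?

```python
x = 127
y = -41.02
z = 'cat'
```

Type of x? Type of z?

x is int; z is str

int, str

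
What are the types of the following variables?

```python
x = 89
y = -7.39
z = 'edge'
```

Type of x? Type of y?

x is int; y is float

int, float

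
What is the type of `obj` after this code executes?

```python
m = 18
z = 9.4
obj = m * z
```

int * float returns float (18 * 9.4 = 169.2)

float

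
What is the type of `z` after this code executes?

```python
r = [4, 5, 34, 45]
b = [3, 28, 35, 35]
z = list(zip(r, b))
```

list(zip(...)) returns a list of tuples

list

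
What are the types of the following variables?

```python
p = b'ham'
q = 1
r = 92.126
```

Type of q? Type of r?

q is int; r is float

int, float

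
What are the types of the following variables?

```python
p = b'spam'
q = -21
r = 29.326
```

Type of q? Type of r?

q is int; r is float

int, float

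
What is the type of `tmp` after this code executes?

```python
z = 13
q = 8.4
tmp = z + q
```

int + float returns float (13 + 8.4 = 21.4)

float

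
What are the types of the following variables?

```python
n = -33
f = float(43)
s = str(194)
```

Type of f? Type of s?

f is float; s is str

float, str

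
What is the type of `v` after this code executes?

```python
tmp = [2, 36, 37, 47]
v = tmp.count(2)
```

list.count() returns int

int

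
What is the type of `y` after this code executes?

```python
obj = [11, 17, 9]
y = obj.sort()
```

list.sort() returns None (sorts in place)

NoneType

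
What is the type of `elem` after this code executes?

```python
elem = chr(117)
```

chr() returns str (single character)

str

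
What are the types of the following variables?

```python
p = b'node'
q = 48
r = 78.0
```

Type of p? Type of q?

p is bytes; q is int

bytes, int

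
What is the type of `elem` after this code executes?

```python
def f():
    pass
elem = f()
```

A function with no return statement returns None

NoneType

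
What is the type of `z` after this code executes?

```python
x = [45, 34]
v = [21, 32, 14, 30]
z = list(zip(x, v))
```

list(zip(...)) returns a list of tuples

list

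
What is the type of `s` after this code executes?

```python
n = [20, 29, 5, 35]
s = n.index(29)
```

list.index() returns int

int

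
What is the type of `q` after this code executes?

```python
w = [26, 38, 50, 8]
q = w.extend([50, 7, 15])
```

list.extend() returns None

NoneType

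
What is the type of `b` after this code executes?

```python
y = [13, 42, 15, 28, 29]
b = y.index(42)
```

list.index() returns int

int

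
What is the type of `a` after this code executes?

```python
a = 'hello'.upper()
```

str.upper() returns str

str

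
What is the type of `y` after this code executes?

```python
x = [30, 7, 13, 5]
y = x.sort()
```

list.sort() returns None (sorts in place)

NoneType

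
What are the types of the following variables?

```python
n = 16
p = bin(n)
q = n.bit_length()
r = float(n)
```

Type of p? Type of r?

bin() returns str; float() returns float

str, float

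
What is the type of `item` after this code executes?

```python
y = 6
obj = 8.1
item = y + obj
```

int + float returns float (6 + 8.1 = 14.1)

float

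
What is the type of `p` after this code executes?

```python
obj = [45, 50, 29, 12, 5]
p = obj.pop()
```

list.pop() returns the popped element (int here)

int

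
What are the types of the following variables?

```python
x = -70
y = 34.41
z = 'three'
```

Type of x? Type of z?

x is int; z is str

int, str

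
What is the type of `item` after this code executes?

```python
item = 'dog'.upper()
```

str.upper() returns str

str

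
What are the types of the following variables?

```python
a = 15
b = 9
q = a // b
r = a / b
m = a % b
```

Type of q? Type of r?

int // int returns int; int / int returns float

int, float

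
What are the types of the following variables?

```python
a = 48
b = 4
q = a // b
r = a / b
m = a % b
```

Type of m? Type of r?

int % int returns int; int / int returns float

int, float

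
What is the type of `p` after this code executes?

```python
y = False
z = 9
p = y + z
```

bool + int returns int (False is 0, so 0 + 9 = 9)

int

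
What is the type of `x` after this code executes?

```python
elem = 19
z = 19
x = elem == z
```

Equality comparison returns bool

bool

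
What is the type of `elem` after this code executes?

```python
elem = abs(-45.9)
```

abs() of float returns float

float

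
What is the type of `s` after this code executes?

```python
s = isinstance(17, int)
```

isinstance() returns bool

bool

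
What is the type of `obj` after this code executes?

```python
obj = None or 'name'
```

'or' with None returns the other value ('name', str)

str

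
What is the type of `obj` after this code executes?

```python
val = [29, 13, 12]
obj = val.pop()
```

list.pop() returns the popped element (int here)

int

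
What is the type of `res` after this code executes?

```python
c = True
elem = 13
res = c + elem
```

bool + int returns int (True is 1, so 1 + 13 = 14)

int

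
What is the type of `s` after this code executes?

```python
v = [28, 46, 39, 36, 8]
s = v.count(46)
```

list.count() returns int

int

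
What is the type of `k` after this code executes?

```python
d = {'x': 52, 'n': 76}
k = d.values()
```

.values() returns a dict_values view object

dict_values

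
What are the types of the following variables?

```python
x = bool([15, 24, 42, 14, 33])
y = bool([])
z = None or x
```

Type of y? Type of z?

bool() returns bool; None or <bool> returns the bool

bool, bool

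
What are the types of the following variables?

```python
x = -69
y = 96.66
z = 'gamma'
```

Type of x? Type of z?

x is int; z is str

int, str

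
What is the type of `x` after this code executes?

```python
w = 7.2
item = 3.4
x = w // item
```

float // float returns float (floor division preserves float type)

float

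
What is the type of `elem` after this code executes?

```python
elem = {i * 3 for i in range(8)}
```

A set comprehension {expr for x in iterable} produces a set

set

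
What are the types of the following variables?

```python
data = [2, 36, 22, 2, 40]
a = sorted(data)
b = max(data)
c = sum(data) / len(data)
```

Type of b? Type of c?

max of ints returns int; int / int returns float

int, float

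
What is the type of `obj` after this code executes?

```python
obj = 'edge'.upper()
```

str.upper() returns str

str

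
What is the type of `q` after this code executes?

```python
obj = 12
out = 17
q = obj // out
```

int // int returns int (12 // 17 = 0)

int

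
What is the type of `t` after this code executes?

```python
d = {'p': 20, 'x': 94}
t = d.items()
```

dict.items() returns a dict_items view

dict_items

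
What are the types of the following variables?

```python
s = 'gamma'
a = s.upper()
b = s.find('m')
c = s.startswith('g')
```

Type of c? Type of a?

str.startswith() returns bool; str.upper() returns str

bool, str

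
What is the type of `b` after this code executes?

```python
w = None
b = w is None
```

'is' comparison returns bool

bool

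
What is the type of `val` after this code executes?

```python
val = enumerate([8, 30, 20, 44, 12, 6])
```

enumerate() returns an enumerate iterator object

enumerate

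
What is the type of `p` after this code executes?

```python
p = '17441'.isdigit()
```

str.isdigit() returns bool

bool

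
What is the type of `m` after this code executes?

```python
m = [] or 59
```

'or' returns first truthy value (59, which is int)

int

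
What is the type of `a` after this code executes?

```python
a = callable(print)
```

callable() returns bool

bool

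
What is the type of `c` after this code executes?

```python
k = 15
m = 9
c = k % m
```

int % int returns int (15 % 9 = 6)

int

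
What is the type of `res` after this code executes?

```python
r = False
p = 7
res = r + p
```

bool + int returns int (False is 0, so 0 + 7 = 7)

int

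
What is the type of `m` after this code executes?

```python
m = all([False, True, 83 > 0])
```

all() returns bool

bool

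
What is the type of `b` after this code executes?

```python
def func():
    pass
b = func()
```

A function with no return statement returns None

NoneType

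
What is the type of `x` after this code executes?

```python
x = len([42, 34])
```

len() always returns int

int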